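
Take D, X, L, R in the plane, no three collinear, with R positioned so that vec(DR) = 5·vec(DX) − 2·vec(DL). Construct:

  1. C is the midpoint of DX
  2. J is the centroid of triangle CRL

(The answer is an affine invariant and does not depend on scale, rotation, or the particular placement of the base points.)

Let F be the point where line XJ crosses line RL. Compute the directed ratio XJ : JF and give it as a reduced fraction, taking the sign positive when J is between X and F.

Choose coordinates D = (0, 0), X = (1, 0), L = (0, 1), R = (5, -2).
1. C is the midpoint of DX ⇒ C = (1/2, 0)
2. J is the centroid of triangle CRL ⇒ J = (11/6, -1/3)
line XJ meets RL at F = (3, -4/5)
J = X + t·(F−X) with t = 5/12, so XJ:JF = 5/12:7/12

XJ:JF = 5/7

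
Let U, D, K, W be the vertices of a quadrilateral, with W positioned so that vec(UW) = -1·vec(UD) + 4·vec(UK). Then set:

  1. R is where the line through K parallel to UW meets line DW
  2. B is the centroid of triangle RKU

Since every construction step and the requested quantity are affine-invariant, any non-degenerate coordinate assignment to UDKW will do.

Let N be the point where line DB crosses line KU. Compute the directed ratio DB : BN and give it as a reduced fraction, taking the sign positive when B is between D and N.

Assign U = (0, 0), D = (1, 0), K = (0, 1), W = (-1, 4) — the answer is frame-independent, so this choice is without loss of generality.
1. R is where the line through K parallel to UW meets line DW ⇒ R = (-1/2, 3)
2. B is the centroid of triangle RKU ⇒ B = (-1/6, 4/3)
line DB meets KU at N = (0, 8/7)
B = D + t·(N−D) with t = 7/6, so DB:BN = 7/6:-1/6

DB:BN = -7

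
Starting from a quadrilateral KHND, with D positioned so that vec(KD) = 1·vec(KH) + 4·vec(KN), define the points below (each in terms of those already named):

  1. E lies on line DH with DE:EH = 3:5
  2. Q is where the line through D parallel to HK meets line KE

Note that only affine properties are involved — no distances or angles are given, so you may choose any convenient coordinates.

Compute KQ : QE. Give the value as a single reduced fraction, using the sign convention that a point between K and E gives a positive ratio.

KQ:QE = -8/3

Set K = (0, 0), H = (1, 0), N = (0, 1), D = (1, 4); any affine frame gives the same invariant.
1. E lies on line DH with DE:EH = 3:5 ⇒ E = (1, 5/2)
2. Q is where the line through D parallel to HK meets line KE ⇒ Q = (8/5, 4)
Q = K + t·(E−K) with t = 8/5, so KQ:QE = t:(1−t) = 8/5:-3/5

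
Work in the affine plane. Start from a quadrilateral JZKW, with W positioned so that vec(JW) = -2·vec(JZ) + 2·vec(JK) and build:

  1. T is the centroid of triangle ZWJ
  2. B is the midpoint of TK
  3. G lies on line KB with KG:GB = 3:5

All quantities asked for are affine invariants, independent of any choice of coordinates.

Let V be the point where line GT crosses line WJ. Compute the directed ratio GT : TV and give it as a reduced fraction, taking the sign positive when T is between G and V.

Set J = (0, 0), Z = (1, 0), K = (0, 1), W = (-2, 2); any affine frame gives the same invariant.
1. T is the centroid of triangle ZWJ ⇒ T = (-1/3, 2/3)
2. B is the midpoint of TK ⇒ B = (-1/6, 5/6)
3. G lies on line KB with KG:GB = 3:5 ⇒ G = (-1/16, 15/16)
line GT meets WJ at V = (-1/2, 1/2)
T = G + t·(V−G) with t = 13/21, so GT:TV = 13/21:8/21

GT:TV = 13/8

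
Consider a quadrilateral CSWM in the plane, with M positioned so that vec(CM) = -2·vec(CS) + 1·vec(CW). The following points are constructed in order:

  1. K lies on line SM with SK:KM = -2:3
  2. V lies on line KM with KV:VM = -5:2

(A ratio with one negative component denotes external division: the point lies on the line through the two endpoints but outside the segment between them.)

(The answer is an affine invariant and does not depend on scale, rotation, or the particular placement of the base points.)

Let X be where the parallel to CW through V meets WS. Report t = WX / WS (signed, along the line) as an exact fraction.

Work in coordinates with C = (0, 0), S = (1, 0), W = (0, 1), M = (-2, 1).
1. K lies on line SM with SK:KM = -2:3 ⇒ K = (7, -2)
2. V lies on line KM with KV:VM = -5:2 ⇒ V = (-8, 3)
through V parallel to CW: direction (0, 1); meets WS at X = (-8, 9)
X = W + t·(S−W) with t = -8

t = -8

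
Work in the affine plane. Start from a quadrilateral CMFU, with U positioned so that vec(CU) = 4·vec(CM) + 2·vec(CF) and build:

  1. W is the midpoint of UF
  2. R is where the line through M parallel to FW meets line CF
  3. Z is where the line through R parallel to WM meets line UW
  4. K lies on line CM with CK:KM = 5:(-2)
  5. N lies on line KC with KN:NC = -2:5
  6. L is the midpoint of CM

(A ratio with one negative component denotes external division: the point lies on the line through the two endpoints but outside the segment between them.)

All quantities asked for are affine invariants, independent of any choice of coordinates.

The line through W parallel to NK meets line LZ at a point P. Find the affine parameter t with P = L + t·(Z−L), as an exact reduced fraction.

Set C = (0, 0), M = (1, 0), F = (0, 1), U = (4, 2); any affine frame gives the same invariant.
1. W is the midpoint of UF ⇒ W = (2, 3/2)
2. R is where the line through M parallel to FW meets line CF ⇒ R = (0, -1/4)
3. Z is where the line through R parallel to WM meets line UW ⇒ Z = (1, 5/4)
4. K lies on line CM with CK:KM = 5:(-2) ⇒ K = (5/3, 0)
5. N lies on line KC with KN:NC = -2:5 ⇒ N = (25/9, 0)
6. L is the midpoint of CM ⇒ L = (1/2, 0)
through W parallel to NK: direction (-10/9, 0); meets LZ at P = (11/10, 3/2)
P = L + t·(Z−L) with t = 6/5

t = 6/5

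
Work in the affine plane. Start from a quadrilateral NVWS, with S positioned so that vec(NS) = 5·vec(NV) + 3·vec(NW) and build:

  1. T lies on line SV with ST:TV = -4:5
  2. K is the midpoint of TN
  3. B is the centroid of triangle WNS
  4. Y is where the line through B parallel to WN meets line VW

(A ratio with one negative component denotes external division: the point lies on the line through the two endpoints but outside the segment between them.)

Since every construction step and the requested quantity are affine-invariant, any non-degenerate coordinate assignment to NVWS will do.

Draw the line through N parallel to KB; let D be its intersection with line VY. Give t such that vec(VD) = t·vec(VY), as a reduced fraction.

Work in coordinates with N = (0, 0), V = (1, 0), W = (0, 1), S = (5, 3).
1. T lies on line SV with ST:TV = -4:5 ⇒ T = (21, 15)
2. K is the midpoint of TN ⇒ K = (21/2, 15/2)
3. B is the centroid of triangle WNS ⇒ B = (5/3, 4/3)
4. Y is where the line through B parallel to WN meets line VW ⇒ Y = (5/3, -2/3)
through N parallel to KB: direction (-53/6, -37/6); meets VY at D = (53/90, 37/90)
D = V + t·(Y−V) with t = -37/60

t = -37/60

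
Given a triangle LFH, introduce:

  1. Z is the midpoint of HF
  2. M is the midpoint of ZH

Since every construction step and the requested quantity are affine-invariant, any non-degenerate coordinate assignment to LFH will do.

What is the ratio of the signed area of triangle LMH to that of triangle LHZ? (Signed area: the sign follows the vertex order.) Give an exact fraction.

[LMH]:[LHZ] = -1/2

Assign L = (0, 0), F = (1, 0), H = (0, 1) — the answer is frame-independent, so this choice is without loss of generality.
1. Z is the midpoint of HF ⇒ Z = (1/2, 1/2)
2. M is the midpoint of ZH ⇒ M = (1/4, 3/4)
2·[LMH] = 1/4, 2·[LHZ] = -1/2
[LMH]:[LHZ] = 1/4:-1/2 = -1/2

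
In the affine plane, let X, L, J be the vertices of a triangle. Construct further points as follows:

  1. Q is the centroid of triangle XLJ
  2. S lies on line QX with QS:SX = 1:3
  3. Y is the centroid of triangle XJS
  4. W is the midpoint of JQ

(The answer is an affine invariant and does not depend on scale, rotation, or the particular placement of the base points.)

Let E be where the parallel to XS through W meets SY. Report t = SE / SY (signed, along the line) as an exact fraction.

Work in coordinates with X = (0, 0), L = (1, 0), J = (0, 1).
1. Q is the centroid of triangle XLJ ⇒ Q = (1/3, 1/3)
2. S lies on line QX with QS:SX = 1:3 ⇒ S = (1/4, 1/4)
3. Y is the centroid of triangle XJS ⇒ Y = (1/12, 5/12)
4. W is the midpoint of JQ ⇒ W = (1/6, 2/3)
through W parallel to XS: direction (1/4, 1/4); meets SY at E = (0, 1/2)
E = S + t·(Y−S) with t = 3/2

t = 3/2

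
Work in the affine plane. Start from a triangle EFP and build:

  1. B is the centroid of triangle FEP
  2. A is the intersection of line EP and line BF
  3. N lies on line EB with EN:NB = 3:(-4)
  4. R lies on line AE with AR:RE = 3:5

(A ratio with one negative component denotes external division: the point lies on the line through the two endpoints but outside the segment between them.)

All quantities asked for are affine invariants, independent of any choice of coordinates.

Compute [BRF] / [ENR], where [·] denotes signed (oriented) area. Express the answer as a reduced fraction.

[BRF]:[ENR] = -2/5

Set E = (0, 0), F = (1, 0), P = (0, 1); any affine frame gives the same invariant.
1. B is the centroid of triangle FEP ⇒ B = (1/3, 1/3)
2. A is the intersection of line EP and line BF ⇒ A = (0, 1/2)
3. N lies on line EB with EN:NB = 3:(-4) ⇒ N = (-1, -1)
4. R lies on line AE with AR:RE = 3:5 ⇒ R = (0, 5/16)
2·[BRF] = 1/8, 2·[ENR] = -5/16
[BRF]:[ENR] = 1/8:-5/16 = -2/5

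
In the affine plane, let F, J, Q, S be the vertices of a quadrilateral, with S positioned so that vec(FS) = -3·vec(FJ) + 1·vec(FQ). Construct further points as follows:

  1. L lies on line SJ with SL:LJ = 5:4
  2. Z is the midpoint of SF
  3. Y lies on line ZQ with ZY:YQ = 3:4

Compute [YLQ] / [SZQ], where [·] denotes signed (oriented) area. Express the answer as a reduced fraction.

Assign F = (0, 0), J = (1, 0), Q = (0, 1), S = (-3, 1) — the answer is frame-independent, so this choice is without loss of generality.
1. L lies on line SJ with SL:LJ = 5:4 ⇒ L = (-7/9, 4/9)
2. Z is the midpoint of SF ⇒ Z = (-3/2, 1/2)
3. Y lies on line ZQ with ZY:YQ = 3:4 ⇒ Y = (-6/7, 5/7)
2·[YLQ] = 16/63, 2·[SZQ] = 3/2
[YLQ]:[SZQ] = 16/63:3/2 = 32/189

[YLQ]:[SZQ] = 32/189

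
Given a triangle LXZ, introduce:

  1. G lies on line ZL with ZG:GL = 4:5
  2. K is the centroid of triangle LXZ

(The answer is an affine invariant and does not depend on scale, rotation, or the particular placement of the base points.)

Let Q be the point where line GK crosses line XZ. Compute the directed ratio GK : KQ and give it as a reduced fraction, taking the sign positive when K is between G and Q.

Assign L = (0, 0), X = (1, 0), Z = (0, 1) — the answer is frame-independent, so this choice is without loss of generality.
1. G lies on line ZL with ZG:GL = 4:5 ⇒ G = (0, 5/9)
2. K is the centroid of triangle LXZ ⇒ K = (1/3, 1/3)
line GK meets XZ at Q = (4/3, -1/3)
K = G + t·(Q−G) with t = 1/4, so GK:KQ = 1/4:3/4

GK:KQ = 1/3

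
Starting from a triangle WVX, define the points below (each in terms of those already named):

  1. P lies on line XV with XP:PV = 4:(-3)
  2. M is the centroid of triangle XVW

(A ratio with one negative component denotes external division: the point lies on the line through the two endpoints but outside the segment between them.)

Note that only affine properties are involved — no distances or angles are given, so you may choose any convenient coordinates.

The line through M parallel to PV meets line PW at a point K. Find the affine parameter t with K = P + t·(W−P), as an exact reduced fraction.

t = 1/3

Set W = (0, 0), V = (1, 0), X = (0, 1); any affine frame gives the same invariant.
1. P lies on line XV with XP:PV = 4:(-3) ⇒ P = (4, -3)
2. M is the centroid of triangle XVW ⇒ M = (1/3, 1/3)
through M parallel to PV: direction (-3, 3); meets PW at K = (8/3, -2)
K = P + t·(W−P) with t = 1/3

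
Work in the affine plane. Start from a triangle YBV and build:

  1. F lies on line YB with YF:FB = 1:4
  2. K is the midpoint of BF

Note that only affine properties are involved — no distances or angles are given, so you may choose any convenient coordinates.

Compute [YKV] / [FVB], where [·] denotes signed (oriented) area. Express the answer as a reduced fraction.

Assign Y = (0, 0), B = (1, 0), V = (0, 1) — the answer is frame-independent, so this choice is without loss of generality.
1. F lies on line YB with YF:FB = 1:4 ⇒ F = (1/5, 0)
2. K is the midpoint of BF ⇒ K = (3/5, 0)
2·[YKV] = 3/5, 2·[FVB] = -4/5
[YKV]:[FVB] = 3/5:-4/5 = -3/4

[YKV]:[FVB] = -3/4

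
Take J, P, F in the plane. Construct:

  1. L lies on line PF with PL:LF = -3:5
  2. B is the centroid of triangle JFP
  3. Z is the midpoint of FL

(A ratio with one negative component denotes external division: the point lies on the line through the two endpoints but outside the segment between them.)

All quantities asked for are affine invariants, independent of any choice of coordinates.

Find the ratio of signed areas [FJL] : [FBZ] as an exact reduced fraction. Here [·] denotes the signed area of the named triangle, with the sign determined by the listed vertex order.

[FJL]:[FBZ] = 6

Assign J = (0, 0), P = (1, 0), F = (0, 1) — the answer is frame-independent, so this choice is without loss of generality.
1. L lies on line PF with PL:LF = -3:5 ⇒ L = (5/2, -3/2)
2. B is the centroid of triangle JFP ⇒ B = (1/3, 1/3)
3. Z is the midpoint of FL ⇒ Z = (5/4, -1/4)
2·[FJL] = 5/2, 2·[FBZ] = 5/12
[FJL]:[FBZ] = 5/2:5/12 = 6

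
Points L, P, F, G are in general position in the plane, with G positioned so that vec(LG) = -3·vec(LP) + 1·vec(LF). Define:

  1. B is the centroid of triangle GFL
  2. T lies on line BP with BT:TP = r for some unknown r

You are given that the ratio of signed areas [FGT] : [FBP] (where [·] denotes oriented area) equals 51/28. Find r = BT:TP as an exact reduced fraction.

Set L = (0, 0), P = (1, 0), F = (0, 1), G = (-3, 1); any affine frame gives the same invariant.
1. B is the centroid of triangle GFL ⇒ B = (-1, 2/3)
2. With BT:TP = r, write λ = r/(r+1) so T = B + λ·(P−B); T is affine-linear in λ
Every point depending on T is an affine combination of T and λ-independent points, so each such coordinate is linear in λ; the λ² term in each signed area is a multiple of (P−B)×(P−B) = 0, so 2·[FGT] and 2·[FBP] are each linear in λ. Evaluating at λ=0 and λ=1:
  2·[FGT] = 2·λ + 1,   2·[FBP] = 4/3
So [FGT]:[FBP] = (2·λ + 1) / (4/3). Setting this equal to 51/28:
  2·λ + 1 = 51/28·(4/3)  ⇒  λ = 5/7
Then r = λ/(1−λ) = (5/7)/(2/7) = 5/2. Check: with r = 5/2, T = (3/7, 4/21) and [FGT]:[FBP] = 51/28 as required.

r = 5/2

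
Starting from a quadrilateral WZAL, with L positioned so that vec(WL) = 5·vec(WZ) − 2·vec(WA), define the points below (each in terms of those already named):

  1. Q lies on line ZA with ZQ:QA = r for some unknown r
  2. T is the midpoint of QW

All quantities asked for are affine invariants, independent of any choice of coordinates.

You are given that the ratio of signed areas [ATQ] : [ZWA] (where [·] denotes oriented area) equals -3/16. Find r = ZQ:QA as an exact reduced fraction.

Assign W = (0, 0), Z = (1, 0), A = (0, 1), L = (5, -2) — the answer is frame-independent, so this choice is without loss of generality.
1. With ZQ:QA = r, write λ = r/(r+1) so Q = Z + λ·(A−Z); Q is affine-linear in λ
2. T is the midpoint of QW ⇒ T is an affine combination of earlier points and hence also affine-linear in λ
Every point depending on Q is an affine combination of Q and λ-independent points, so each such coordinate is linear in λ; the λ² term in each signed area is a multiple of (A−Z)×(A−Z) = 0, so 2·[ATQ] and 2·[ZWA] are each linear in λ. Evaluating at λ=0 and λ=1:
  2·[ATQ] = -1/2·λ + 1/2,   2·[ZWA] = -1
So [ATQ]:[ZWA] = (-1/2·λ + 1/2) / (-1). Setting this equal to -3/16:
  -1/2·λ + 1/2 = -3/16·(-1)  ⇒  λ = 5/8
Then r = λ/(1−λ) = (5/8)/(3/8) = 5/3. Check: with r = 5/3, Q = (3/8, 5/8) and [ATQ]:[ZWA] = -3/16 as required.

r = 5/3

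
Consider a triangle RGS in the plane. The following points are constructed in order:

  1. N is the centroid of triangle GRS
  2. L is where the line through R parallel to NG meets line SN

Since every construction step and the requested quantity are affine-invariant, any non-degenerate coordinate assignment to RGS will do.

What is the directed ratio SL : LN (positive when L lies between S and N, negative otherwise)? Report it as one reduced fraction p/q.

Choose coordinates R = (0, 0), G = (1, 0), S = (0, 1).
1. N is the centroid of triangle GRS ⇒ N = (1/3, 1/3)
2. L is where the line through R parallel to NG meets line SN ⇒ L = (2/3, -1/3)
L = S + t·(N−S) with t = 2, so SL:LN = t:(1−t) = 2:-1

SL:LN = -2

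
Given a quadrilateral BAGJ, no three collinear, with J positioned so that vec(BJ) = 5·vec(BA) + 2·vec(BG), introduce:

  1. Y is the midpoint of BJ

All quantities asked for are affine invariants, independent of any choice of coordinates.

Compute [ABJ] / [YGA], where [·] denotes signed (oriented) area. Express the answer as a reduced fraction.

[ABJ]:[YGA] = -4/5

Work in coordinates with B = (0, 0), A = (1, 0), G = (0, 1), J = (5, 2).
1. Y is the midpoint of BJ ⇒ Y = (5/2, 1)
2·[ABJ] = -2, 2·[YGA] = 5/2
[ABJ]:[YGA] = -2:5/2 = -4/5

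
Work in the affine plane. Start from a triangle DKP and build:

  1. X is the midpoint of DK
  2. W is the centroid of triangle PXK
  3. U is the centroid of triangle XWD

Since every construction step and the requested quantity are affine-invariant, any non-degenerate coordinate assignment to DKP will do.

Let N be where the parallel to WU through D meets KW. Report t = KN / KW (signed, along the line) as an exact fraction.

Set D = (0, 0), K = (1, 0), P = (0, 1); any affine frame gives the same invariant.
1. X is the midpoint of DK ⇒ X = (1/2, 0)
2. W is the centroid of triangle PXK ⇒ W = (1/2, 1/3)
3. U is the centroid of triangle XWD ⇒ U = (1/3, 1/9)
through D parallel to WU: direction (-1/6, -2/9); meets KW at N = (1/3, 4/9)
N = K + t·(W−K) with t = 4/3

t = 4/3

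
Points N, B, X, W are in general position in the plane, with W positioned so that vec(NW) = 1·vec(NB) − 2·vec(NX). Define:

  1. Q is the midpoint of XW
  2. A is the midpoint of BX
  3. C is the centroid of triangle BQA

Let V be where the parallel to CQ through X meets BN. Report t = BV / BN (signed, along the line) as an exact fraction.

t = 4/3

Assign N = (0, 0), B = (1, 0), X = (0, 1), W = (1, -2) — the answer is frame-independent, so this choice is without loss of generality.
1. Q is the midpoint of XW ⇒ Q = (1/2, -1/2)
2. A is the midpoint of BX ⇒ A = (1/2, 1/2)
3. C is the centroid of triangle BQA ⇒ C = (2/3, 0)
through X parallel to CQ: direction (-1/6, -1/2); meets BN at V = (-1/3, 0)
V = B + t·(N−B) with t = 4/3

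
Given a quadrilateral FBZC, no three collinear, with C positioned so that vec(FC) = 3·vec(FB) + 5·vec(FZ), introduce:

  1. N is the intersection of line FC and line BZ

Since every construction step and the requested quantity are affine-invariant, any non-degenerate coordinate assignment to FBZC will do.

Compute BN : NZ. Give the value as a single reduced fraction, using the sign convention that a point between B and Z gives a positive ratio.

BN:NZ = 5/3

Set F = (0, 0), B = (1, 0), Z = (0, 1), C = (3, 5); any affine frame gives the same invariant.
1. N is the intersection of line FC and line BZ ⇒ N = (3/8, 5/8)
N = B + t·(Z−B) with t = 5/8, so BN:NZ = t:(1−t) = 5/8:3/8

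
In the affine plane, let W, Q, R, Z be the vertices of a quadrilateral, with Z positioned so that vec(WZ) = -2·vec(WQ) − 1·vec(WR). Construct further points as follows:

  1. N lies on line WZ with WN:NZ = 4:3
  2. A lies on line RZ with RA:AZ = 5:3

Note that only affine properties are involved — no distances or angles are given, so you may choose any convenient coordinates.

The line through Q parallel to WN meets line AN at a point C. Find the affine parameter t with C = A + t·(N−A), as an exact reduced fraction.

t = 7/3

Assign W = (0, 0), Q = (1, 0), R = (0, 1), Z = (-2, -1) — the answer is frame-independent, so this choice is without loss of generality.
1. N lies on line WZ with WN:NZ = 4:3 ⇒ N = (-8/7, -4/7)
2. A lies on line RZ with RA:AZ = 5:3 ⇒ A = (-5/4, -1/4)
through Q parallel to WN: direction (-8/7, -4/7); meets AN at C = (-1, -1)
C = A + t·(N−A) with t = 7/3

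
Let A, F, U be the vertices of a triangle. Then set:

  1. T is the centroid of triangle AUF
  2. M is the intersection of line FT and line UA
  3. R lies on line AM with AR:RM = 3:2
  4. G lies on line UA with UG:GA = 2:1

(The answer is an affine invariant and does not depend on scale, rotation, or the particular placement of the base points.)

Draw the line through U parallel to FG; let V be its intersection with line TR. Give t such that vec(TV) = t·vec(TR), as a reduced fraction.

t = -50/13

Choose coordinates A = (0, 0), F = (1, 0), U = (0, 1).
1. T is the centroid of triangle AUF ⇒ T = (1/3, 1/3)
2. M is the intersection of line FT and line UA ⇒ M = (0, 1/2)
3. R lies on line AM with AR:RM = 3:2 ⇒ R = (0, 3/10)
4. G lies on line UA with UG:GA = 2:1 ⇒ G = (0, 1/3)
through U parallel to FG: direction (-1, 1/3); meets TR at V = (21/13, 6/13)
V = T + t·(R−T) with t = -50/13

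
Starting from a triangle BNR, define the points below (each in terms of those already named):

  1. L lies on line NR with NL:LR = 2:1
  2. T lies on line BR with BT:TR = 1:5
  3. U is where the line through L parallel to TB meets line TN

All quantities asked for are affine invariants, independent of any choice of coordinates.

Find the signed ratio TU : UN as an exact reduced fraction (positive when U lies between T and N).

Assign B = (0, 0), N = (1, 0), R = (0, 1) — the answer is frame-independent, so this choice is without loss of generality.
1. L lies on line NR with NL:LR = 2:1 ⇒ L = (1/3, 2/3)
2. T lies on line BR with BT:TR = 1:5 ⇒ T = (0, 1/6)
3. U is where the line through L parallel to TB meets line TN ⇒ U = (1/3, 1/9)
U = T + t·(N−T) with t = 1/3, so TU:UN = t:(1−t) = 1/3:2/3

TU:UN = 1/2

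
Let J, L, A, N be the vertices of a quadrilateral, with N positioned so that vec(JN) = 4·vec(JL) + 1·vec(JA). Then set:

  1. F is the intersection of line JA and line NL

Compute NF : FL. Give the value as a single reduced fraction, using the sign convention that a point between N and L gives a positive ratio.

Set J = (0, 0), L = (1, 0), A = (0, 1), N = (4, 1); any affine frame gives the same invariant.
1. F is the intersection of line JA and line NL ⇒ F = (0, -1/3)
F = N + t·(L−N) with t = 4/3, so NF:FL = t:(1−t) = 4/3:-1/3

NF:FL = -4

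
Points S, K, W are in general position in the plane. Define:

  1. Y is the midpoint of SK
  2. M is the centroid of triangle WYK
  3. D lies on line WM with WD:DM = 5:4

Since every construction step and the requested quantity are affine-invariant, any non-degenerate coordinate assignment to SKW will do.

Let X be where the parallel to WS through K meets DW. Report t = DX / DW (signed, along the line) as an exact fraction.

t = -13/5

Work in coordinates with S = (0, 0), K = (1, 0), W = (0, 1).
1. Y is the midpoint of SK ⇒ Y = (1/2, 0)
2. M is the centroid of triangle WYK ⇒ M = (1/2, 1/3)
3. D lies on line WM with WD:DM = 5:4 ⇒ D = (5/18, 17/27)
through K parallel to WS: direction (0, -1); meets DW at X = (1, -1/3)
X = D + t·(W−D) with t = -13/5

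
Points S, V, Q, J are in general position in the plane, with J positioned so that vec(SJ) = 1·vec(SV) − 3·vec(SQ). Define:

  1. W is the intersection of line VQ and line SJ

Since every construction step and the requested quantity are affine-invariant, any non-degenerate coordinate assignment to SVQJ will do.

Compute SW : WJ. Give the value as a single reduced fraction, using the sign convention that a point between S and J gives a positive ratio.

Work in coordinates with S = (0, 0), V = (1, 0), Q = (0, 1), J = (1, -3).
1. W is the intersection of line VQ and line SJ ⇒ W = (-1/2, 3/2)
W = S + t·(J−S) with t = -1/2, so SW:WJ = t:(1−t) = -1/2:3/2

SW:WJ = -1/3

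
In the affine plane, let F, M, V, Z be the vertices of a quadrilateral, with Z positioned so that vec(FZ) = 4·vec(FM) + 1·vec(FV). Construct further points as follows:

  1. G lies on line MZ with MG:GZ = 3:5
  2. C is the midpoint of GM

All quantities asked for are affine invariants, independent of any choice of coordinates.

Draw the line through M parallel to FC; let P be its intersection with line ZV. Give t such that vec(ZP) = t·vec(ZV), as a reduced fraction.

t = -4/3

Choose coordinates F = (0, 0), M = (1, 0), V = (0, 1), Z = (4, 1).
1. G lies on line MZ with MG:GZ = 3:5 ⇒ G = (17/8, 3/8)
2. C is the midpoint of GM ⇒ C = (25/16, 3/16)
through M parallel to FC: direction (25/16, 3/16); meets ZV at P = (28/3, 1)
P = Z + t·(V−Z) with t = -4/3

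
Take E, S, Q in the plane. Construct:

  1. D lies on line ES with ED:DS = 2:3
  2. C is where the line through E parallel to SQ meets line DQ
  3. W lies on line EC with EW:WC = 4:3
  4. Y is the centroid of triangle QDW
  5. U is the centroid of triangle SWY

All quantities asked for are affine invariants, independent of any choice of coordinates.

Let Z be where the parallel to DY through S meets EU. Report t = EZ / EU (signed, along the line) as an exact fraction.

t = 65/33

Choose coordinates E = (0, 0), S = (1, 0), Q = (0, 1).
1. D lies on line ES with ED:DS = 2:3 ⇒ D = (2/5, 0)
2. C is where the line through E parallel to SQ meets line DQ ⇒ C = (2/3, -2/3)
3. W lies on line EC with EW:WC = 4:3 ⇒ W = (8/21, -8/21)
4. Y is the centroid of triangle QDW ⇒ Y = (82/315, 13/63)
5. U is the centroid of triangle SWY ⇒ U = (517/945, -11/189)
through S parallel to DY: direction (-44/315, 13/63); meets EU at Z = (611/567, -65/567)
Z = E + t·(U−E) with t = 65/33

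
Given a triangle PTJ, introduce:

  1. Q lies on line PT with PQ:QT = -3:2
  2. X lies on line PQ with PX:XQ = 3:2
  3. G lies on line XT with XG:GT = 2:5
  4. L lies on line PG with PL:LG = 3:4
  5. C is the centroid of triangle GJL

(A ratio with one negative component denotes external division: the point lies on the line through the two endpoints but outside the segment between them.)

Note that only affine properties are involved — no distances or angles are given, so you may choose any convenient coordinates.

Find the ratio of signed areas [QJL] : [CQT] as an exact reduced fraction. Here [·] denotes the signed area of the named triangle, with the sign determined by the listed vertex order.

[QJL]:[CQT] = -171/49

Assign P = (0, 0), T = (1, 0), J = (0, 1) — the answer is frame-independent, so this choice is without loss of generality.
1. Q lies on line PT with PQ:QT = -3:2 ⇒ Q = (3, 0)
2. X lies on line PQ with PX:XQ = 3:2 ⇒ X = (9/5, 0)
3. G lies on line XT with XG:GT = 2:5 ⇒ G = (11/7, 0)
4. L lies on line PG with PL:LG = 3:4 ⇒ L = (33/49, 0)
5. C is the centroid of triangle GJL ⇒ C = (110/147, 1/3)
2·[QJL] = 114/49, 2·[CQT] = -2/3
[QJL]:[CQT] = 114/49:-2/3 = -171/49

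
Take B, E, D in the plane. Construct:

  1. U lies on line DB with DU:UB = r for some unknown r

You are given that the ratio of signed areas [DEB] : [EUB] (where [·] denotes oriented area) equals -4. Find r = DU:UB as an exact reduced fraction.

r = 3

Assign B = (0, 0), E = (1, 0), D = (0, 1) — the answer is frame-independent, so this choice is without loss of generality.
1. With DU:UB = r, write λ = r/(r+1) so U = D + λ·(B−D); U is affine-linear in λ
Every point depending on U is an affine combination of U and λ-independent points, so each such coordinate is linear in λ; the λ² term in each signed area is a multiple of (B−D)×(B−D) = 0, so 2·[DEB] and 2·[EUB] are each linear in λ. Evaluating at λ=0 and λ=1:
  2·[DEB] = -1,   2·[EUB] = −λ + 1
So [DEB]:[EUB] = (-1) / (−λ + 1). Setting this equal to -4:
  -1 = -4·(−λ + 1)  ⇒  λ = 3/4
Then r = λ/(1−λ) = (3/4)/(1/4) = 3. Check: with r = 3, U = (0, 1/4) and [DEB]:[EUB] = -4 as required.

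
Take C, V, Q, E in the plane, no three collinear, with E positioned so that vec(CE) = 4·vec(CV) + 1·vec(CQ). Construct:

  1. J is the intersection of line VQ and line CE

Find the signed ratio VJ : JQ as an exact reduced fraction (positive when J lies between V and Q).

VJ:JQ = 1/4

Assign C = (0, 0), V = (1, 0), Q = (0, 1), E = (4, 1) — the answer is frame-independent, so this choice is without loss of generality.
1. J is the intersection of line VQ and line CE ⇒ J = (4/5, 1/5)
J = V + t·(Q−V) with t = 1/5, so VJ:JQ = t:(1−t) = 1/5:4/5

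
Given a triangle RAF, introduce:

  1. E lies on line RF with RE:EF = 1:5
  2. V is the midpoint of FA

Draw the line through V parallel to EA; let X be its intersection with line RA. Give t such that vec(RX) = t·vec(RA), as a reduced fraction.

t = 7/2

Set R = (0, 0), A = (1, 0), F = (0, 1); any affine frame gives the same invariant.
1. E lies on line RF with RE:EF = 1:5 ⇒ E = (0, 1/6)
2. V is the midpoint of FA ⇒ V = (1/2, 1/2)
through V parallel to EA: direction (1, -1/6); meets RA at X = (7/2, 0)
X = R + t·(A−R) with t = 7/2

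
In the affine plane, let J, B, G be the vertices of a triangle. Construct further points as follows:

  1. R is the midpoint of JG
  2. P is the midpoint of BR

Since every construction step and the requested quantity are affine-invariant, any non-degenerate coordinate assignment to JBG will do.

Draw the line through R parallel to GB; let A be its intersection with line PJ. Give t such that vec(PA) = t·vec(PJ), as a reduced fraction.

Set J = (0, 0), B = (1, 0), G = (0, 1); any affine frame gives the same invariant.
1. R is the midpoint of JG ⇒ R = (0, 1/2)
2. P is the midpoint of BR ⇒ P = (1/2, 1/4)
through R parallel to GB: direction (1, -1); meets PJ at A = (1/3, 1/6)
A = P + t·(J−P) with t = 1/3

t = 1/3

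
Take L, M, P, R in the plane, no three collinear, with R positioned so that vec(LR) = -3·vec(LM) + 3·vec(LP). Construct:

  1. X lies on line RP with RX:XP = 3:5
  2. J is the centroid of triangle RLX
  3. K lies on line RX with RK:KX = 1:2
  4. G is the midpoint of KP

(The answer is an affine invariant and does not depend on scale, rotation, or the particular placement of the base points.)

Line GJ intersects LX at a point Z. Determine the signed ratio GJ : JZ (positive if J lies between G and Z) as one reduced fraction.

GJ:JZ = -5/2

Choose coordinates L = (0, 0), M = (1, 0), P = (0, 1), R = (-3, 3).
1. X lies on line RP with RX:XP = 3:5 ⇒ X = (-15/8, 9/4)
2. J is the centroid of triangle RLX ⇒ J = (-13/8, 7/4)
3. K lies on line RX with RK:KX = 1:2 ⇒ K = (-21/8, 11/4)
4. G is the midpoint of KP ⇒ G = (-21/16, 15/8)
line GJ meets LX at Z = (-3/2, 9/5)
J = G + t·(Z−G) with t = 5/3, so GJ:JZ = 5/3:-2/3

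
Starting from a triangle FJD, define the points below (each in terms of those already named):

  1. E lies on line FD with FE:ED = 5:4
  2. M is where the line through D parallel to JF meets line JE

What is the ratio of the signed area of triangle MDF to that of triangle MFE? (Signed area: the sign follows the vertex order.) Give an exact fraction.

Choose coordinates F = (0, 0), J = (1, 0), D = (0, 1).
1. E lies on line FD with FE:ED = 5:4 ⇒ E = (0, 5/9)
2. M is where the line through D parallel to JF meets line JE ⇒ M = (-4/5, 1)
2·[MDF] = -4/5, 2·[MFE] = 4/9
[MDF]:[MFE] = -4/5:4/9 = -9/5

[MDF]:[MFE] = -9/5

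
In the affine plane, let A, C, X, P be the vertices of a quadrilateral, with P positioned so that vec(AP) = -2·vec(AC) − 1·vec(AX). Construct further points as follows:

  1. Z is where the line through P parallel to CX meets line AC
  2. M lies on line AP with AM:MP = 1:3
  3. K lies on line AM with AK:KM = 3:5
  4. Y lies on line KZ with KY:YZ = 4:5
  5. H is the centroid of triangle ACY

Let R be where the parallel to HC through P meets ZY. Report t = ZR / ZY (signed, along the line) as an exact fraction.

t = 67/5

Work in coordinates with A = (0, 0), C = (1, 0), X = (0, 1), P = (-2, -1).
1. Z is where the line through P parallel to CX meets line AC ⇒ Z = (-3, 0)
2. M lies on line AP with AM:MP = 1:3 ⇒ M = (-1/2, -1/4)
3. K lies on line AM with AK:KM = 3:5 ⇒ K = (-3/16, -3/32)
4. Y lies on line KZ with KY:YZ = 4:5 ⇒ Y = (-23/16, -5/96)
5. H is the centroid of triangle ACY ⇒ H = (-7/48, -5/288)
through P parallel to HC: direction (55/48, 5/288); meets ZY at R = (287/16, -67/96)
R = Z + t·(Y−Z) with t = 67/5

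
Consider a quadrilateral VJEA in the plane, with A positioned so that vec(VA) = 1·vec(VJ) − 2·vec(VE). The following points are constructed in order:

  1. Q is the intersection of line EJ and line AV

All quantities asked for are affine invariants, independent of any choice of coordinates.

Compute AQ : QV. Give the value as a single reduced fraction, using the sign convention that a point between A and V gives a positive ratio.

Choose coordinates V = (0, 0), J = (1, 0), E = (0, 1), A = (1, -2).
1. Q is the intersection of line EJ and line AV ⇒ Q = (-1, 2)
Q = A + t·(V−A) with t = 2, so AQ:QV = t:(1−t) = 2:-1

AQ:QV = -2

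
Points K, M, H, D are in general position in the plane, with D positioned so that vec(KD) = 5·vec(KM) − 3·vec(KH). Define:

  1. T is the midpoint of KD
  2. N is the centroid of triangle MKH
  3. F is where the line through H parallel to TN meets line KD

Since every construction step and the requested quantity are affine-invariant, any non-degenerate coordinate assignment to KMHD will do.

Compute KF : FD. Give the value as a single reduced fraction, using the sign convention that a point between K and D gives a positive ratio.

KF:FD = 13/3

Work in coordinates with K = (0, 0), M = (1, 0), H = (0, 1), D = (5, -3).
1. T is the midpoint of KD ⇒ T = (5/2, -3/2)
2. N is the centroid of triangle MKH ⇒ N = (1/3, 1/3)
3. F is where the line through H parallel to TN meets line KD ⇒ F = (65/16, -39/16)
F = K + t·(D−K) with t = 13/16, so KF:FD = t:(1−t) = 13/16:3/16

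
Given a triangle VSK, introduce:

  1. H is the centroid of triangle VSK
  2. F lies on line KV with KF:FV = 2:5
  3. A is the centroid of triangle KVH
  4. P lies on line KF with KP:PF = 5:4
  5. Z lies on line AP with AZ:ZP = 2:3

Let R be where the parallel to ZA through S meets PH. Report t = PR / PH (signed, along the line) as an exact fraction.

Assign V = (0, 0), S = (1, 0), K = (0, 1) — the answer is frame-independent, so this choice is without loss of generality.
1. H is the centroid of triangle VSK ⇒ H = (1/3, 1/3)
2. F lies on line KV with KF:FV = 2:5 ⇒ F = (0, 5/7)
3. A is the centroid of triangle KVH ⇒ A = (1/9, 4/9)
4. P lies on line KF with KP:PF = 5:4 ⇒ P = (0, 53/63)
5. Z lies on line AP with AZ:ZP = 2:3 ⇒ Z = (1/15, 38/63)
through S parallel to ZA: direction (2/45, -10/63); meets PH at R = (4/3, -25/21)
R = P + t·(H−P) with t = 4

t = 4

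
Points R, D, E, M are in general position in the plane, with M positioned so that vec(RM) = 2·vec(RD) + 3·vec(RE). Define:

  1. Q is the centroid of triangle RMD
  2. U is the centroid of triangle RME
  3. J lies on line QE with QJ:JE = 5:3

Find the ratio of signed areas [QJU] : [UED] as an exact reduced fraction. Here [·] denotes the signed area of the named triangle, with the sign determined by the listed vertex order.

Work in coordinates with R = (0, 0), D = (1, 0), E = (0, 1), M = (2, 3).
1. Q is the centroid of triangle RMD ⇒ Q = (1, 1)
2. U is the centroid of triangle RME ⇒ U = (2/3, 4/3)
3. J lies on line QE with QJ:JE = 5:3 ⇒ J = (3/8, 1)
2·[QJU] = -5/24, 2·[UED] = 1
[QJU]:[UED] = -5/24:1 = -5/24

[QJU]:[UED] = -5/24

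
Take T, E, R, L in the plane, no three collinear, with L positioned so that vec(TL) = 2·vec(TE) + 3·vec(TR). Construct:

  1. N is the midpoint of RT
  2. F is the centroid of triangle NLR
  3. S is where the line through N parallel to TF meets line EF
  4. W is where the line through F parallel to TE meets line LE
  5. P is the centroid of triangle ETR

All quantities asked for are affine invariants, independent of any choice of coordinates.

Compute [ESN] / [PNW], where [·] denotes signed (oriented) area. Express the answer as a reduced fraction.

[ESN]:[PNW] = -176/63

Set T = (0, 0), E = (1, 0), R = (0, 1), L = (2, 3); any affine frame gives the same invariant.
1. N is the midpoint of RT ⇒ N = (0, 1/2)
2. F is the centroid of triangle NLR ⇒ F = (2/3, 3/2)
3. S is where the line through N parallel to TF meets line EF ⇒ S = (16/27, 11/6)
4. W is where the line through F parallel to TE meets line LE ⇒ W = (3/2, 3/2)
5. P is the centroid of triangle ETR ⇒ P = (1/3, 1/3)
2·[ESN] = 44/27, 2·[PNW] = -7/12
[ESN]:[PNW] = 44/27:-7/12 = -176/63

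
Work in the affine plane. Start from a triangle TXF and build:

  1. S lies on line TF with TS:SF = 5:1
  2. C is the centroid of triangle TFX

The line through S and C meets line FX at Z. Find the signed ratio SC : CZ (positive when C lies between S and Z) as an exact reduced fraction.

Assign T = (0, 0), X = (1, 0), F = (0, 1) — the answer is frame-independent, so this choice is without loss of generality.
1. S lies on line TF with TS:SF = 5:1 ⇒ S = (0, 5/6)
2. C is the centroid of triangle TFX ⇒ C = (1/3, 1/3)
line SC meets FX at Z = (-1/3, 4/3)
C = S + t·(Z−S) with t = -1, so SC:CZ = -1:2

SC:CZ = -1/2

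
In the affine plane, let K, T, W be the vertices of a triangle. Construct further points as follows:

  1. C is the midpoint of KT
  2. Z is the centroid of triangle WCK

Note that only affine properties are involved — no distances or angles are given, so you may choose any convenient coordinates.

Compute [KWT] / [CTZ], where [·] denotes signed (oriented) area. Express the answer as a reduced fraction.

[KWT]:[CTZ] = -6

Choose coordinates K = (0, 0), T = (1, 0), W = (0, 1).
1. C is the midpoint of KT ⇒ C = (1/2, 0)
2. Z is the centroid of triangle WCK ⇒ Z = (1/6, 1/3)
2·[KWT] = -1, 2·[CTZ] = 1/6
[KWT]:[CTZ] = -1:1/6 = -6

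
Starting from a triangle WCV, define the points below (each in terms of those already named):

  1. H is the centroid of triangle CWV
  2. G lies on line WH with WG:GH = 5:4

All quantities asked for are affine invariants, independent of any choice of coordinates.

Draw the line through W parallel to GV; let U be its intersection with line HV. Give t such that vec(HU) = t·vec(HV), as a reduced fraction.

t = 9/4

Set W = (0, 0), C = (1, 0), V = (0, 1); any affine frame gives the same invariant.
1. H is the centroid of triangle CWV ⇒ H = (1/3, 1/3)
2. G lies on line WH with WG:GH = 5:4 ⇒ G = (5/27, 5/27)
through W parallel to GV: direction (-5/27, 22/27); meets HV at U = (-5/12, 11/6)
U = H + t·(V−H) with t = 9/4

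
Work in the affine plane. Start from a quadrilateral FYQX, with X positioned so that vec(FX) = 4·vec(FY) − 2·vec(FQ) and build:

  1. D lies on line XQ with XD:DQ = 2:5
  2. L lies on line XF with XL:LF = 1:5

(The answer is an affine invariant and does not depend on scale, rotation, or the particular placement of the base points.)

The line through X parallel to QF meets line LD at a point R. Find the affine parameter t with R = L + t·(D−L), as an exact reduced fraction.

Work in coordinates with F = (0, 0), Y = (1, 0), Q = (0, 1), X = (4, -2).
1. D lies on line XQ with XD:DQ = 2:5 ⇒ D = (20/7, -8/7)
2. L lies on line XF with XL:LF = 1:5 ⇒ L = (10/3, -5/3)
through X parallel to QF: direction (0, -1); meets LD at R = (4, -12/5)
R = L + t·(D−L) with t = -7/5

t = -7/5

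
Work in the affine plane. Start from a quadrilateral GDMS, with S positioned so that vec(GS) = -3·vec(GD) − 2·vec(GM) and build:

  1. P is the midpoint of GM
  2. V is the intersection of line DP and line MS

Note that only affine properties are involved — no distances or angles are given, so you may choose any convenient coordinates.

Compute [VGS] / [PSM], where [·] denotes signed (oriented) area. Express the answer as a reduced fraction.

Choose coordinates G = (0, 0), D = (1, 0), M = (0, 1), S = (-3, -2).
1. P is the midpoint of GM ⇒ P = (0, 1/2)
2. V is the intersection of line DP and line MS ⇒ V = (-1/3, 2/3)
2·[VGS] = -8/3, 2·[PSM] = -3/2
[VGS]:[PSM] = -8/3:-3/2 = 16/9

[VGS]:[PSM] = 16/9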